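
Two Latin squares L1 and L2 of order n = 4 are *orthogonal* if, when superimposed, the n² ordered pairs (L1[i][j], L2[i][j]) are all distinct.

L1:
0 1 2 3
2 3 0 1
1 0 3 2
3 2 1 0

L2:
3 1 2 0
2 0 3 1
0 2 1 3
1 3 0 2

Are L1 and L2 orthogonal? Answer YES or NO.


Form the n² = 16 superimposed pairs (L1[i][j], L2[i][j]), row by row (rows and columns indexed from 0):
row 0: (0,3) (1,1) (2,2) (3,0)
row 1: (2,2) (3,0) (0,3) (1,1)
row 2: (1,0) (0,2) (3,1) (2,3)
row 3: (3,1) (2,3) (1,0) (0,2)
Orthogonality requires all 16 pairs distinct.
But the pair (2,2) repeats: cell (0,2) has L1 = 2, L2 = 2, and cell (1,0) has L1 = 2, L2 = 2.
A repeated pair means some other pair never occurs (only 8 distinct pairs out of 16), so the squares are not orthogonal.
Conclusion: NO.

NO


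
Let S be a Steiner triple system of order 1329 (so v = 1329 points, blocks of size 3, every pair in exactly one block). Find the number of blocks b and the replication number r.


An STS(v) is a 2-(v, 3, 1) BIBD: block size k = 3, λ = 1.
Replication: r(k − 1) = λ(v − 1) ⇒ r·2 = 1329 − 1 = 1328 ⇒ r = 664.
Block count: b = v(v − 1)/6 = 1329·1328/6 = 1764912/6 = 294152.

r = 664, b = 294152.


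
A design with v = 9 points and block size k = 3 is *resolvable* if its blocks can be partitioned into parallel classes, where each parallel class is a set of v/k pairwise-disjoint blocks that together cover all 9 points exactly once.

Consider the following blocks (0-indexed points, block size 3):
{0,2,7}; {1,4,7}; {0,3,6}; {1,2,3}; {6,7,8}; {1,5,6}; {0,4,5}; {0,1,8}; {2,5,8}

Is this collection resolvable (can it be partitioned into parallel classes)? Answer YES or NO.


v = 9, block size k = 3, number of blocks = 9.
For resolvability, blocks must partition into parallel classes of size v/k = 3.
Total blocks must therefore be a multiple of 3: 9 = 3·3 + 0 ⇒ divisible ✓.
Consider block {0,2,7}. The only other block(s) in the collection disjoint from it are {1,5,6} — just 1 block(s). Any parallel class containing {0,2,7} would need 2 other blocks each disjoint from it, so no parallel class of size 3 can contain {0,2,7}.
Since every block must belong to some parallel class in a resolution, the collection cannot be partitioned into parallel classes.
Resolvable? NO.

NO


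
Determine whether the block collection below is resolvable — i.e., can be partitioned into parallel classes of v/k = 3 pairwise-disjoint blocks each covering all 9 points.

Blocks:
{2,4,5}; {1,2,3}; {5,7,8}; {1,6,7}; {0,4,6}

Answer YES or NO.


v = 9, block size k = 3, number of blocks = 5.
For resolvability, blocks must partition into parallel classes of size v/k = 3.
Total blocks must therefore be a multiple of 3: 5 = 3·1 + 2 ⇒ not divisible ✗.
Resolvable? NO.

NO


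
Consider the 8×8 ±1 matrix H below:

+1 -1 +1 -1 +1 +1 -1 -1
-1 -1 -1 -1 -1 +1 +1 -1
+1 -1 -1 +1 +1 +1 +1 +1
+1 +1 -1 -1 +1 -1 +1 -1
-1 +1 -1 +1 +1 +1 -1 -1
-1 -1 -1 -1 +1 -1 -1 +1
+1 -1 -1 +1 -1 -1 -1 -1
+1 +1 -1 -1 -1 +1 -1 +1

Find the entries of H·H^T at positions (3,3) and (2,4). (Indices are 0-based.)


Row 2 of H: [1, -1, -1, 1, 1, 1, 1, 1].
Row 3 of H: [1, 1, -1, -1, 1, -1, 1, -1].
Row 4 of H: [-1, 1, -1, 1, 1, 1, -1, -1].
(H·H^T)[3][3] = Σ_j H[3][j]·H[3][j] = (1)² + (1)² + (-1)² + (-1)² + (1)² + (-1)² + (1)² + (-1)² = 1 + 1 + 1 + 1 + 1 + 1 + 1 + 1 = 8.
(H·H^T)[2][4] = Σ_j H[2][j]·H[4][j] = (1)·(-1) + (-1)·(1) + (-1)·(-1) + (1)·(1) + (1)·(1) + (1)·(1) + (1)·(-1) + (1)·(-1) = -1 + -1 + 1 + 1 + 1 + 1 + -1 + -1 = 0.
So rows 2 and 4 are orthogonal; the diagonal entry equals n = 8.

(3,3) entry = 8; (2,4) entry = 0.


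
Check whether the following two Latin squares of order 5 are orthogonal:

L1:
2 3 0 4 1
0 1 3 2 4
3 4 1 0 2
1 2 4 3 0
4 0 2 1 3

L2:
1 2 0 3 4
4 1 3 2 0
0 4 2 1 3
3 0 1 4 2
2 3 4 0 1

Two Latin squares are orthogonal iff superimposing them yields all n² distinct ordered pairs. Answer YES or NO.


Form the n² = 25 superimposed pairs (L1[i][j], L2[i][j]), row by row (rows and columns indexed from 0):
row 0: (2,1) (3,2) (0,0) (4,3) (1,4)
row 1: (0,4) (1,1) (3,3) (2,2) (4,0)
row 2: (3,0) (4,4) (1,2) (0,1) (2,3)
row 3: (1,3) (2,0) (4,1) (3,4) (0,2)
row 4: (4,2) (0,3) (2,4) (1,0) (3,1)
Orthogonality requires all 25 pairs distinct.
Check by first coordinate: for each symbol s of L1, list the L2 entries in the n cells where L1 = s; they must all differ.
  L1 = 0: L2 entries (in reading order) 0, 4, 1, 2, 3 — all 5 distinct ✓
  L1 = 1: L2 entries (in reading order) 4, 1, 2, 3, 0 — all 5 distinct ✓
  L1 = 2: L2 entries (in reading order) 1, 2, 3, 0, 4 — all 5 distinct ✓
  L1 = 3: L2 entries (in reading order) 2, 3, 0, 4, 1 — all 5 distinct ✓
  L1 = 4: L2 entries (in reading order) 3, 0, 4, 1, 2 — all 5 distinct ✓
Every symbol of L1 meets every symbol of L2 exactly once, so all 25 pairs are distinct (25 of 25).
Conclusion: YES.

YES


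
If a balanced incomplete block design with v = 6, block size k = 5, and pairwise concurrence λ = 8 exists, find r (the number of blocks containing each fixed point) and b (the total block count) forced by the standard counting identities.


Any 2-(v, k, λ) BIBD satisfies two necessary conditions:
  (i)  Each point sits in r blocks, and counting incidences through any fixed point gives r(k − 1) = λ(v − 1), so r = λ(v − 1)/(k − 1).
  (ii) Total incidences bk = vr, so b = vr/k.
Step 1: r = λ(v − 1)/(k − 1) = 8·(6 − 1)/(5 − 1) = 8·5/4 = 40/4 = 10.
Step 2: b = vr/k = 6·10/5 = 60/5 = 12.
Check integrality: r = 10 ∈ Z ✓, b = 12 ∈ Z ✓.
(These identities are necessary conditions: they determine r and b for any design with these parameters, but do not by themselves prove that one exists.)

r = 10, b = 12.


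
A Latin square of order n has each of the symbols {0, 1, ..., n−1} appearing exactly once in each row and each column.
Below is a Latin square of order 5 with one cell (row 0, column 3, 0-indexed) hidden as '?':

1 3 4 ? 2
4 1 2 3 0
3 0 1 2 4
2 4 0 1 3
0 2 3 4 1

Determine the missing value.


Row 0 contains symbols [1, 2, 3, 4] — missing [0].
Column 3 contains symbols [1, 2, 3, 4] — missing [0].
The missing symbol must appear in both missing sets; intersection = [0].
Therefore the hidden value is 0.

Missing value = 0.


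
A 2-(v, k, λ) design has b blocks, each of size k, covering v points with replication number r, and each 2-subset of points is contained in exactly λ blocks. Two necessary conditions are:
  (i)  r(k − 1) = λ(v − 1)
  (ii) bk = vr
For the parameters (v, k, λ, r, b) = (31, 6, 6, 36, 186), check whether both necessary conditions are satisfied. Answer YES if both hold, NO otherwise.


Condition (i): r(k − 1) = 36·5 = 180; λ(v − 1) = 6·30 = 180. Match? YES.
Condition (ii): bk = 186·6 = 1116; vr = 31·36 = 1116. Match? YES.
Both conditions hold? YES.

YES


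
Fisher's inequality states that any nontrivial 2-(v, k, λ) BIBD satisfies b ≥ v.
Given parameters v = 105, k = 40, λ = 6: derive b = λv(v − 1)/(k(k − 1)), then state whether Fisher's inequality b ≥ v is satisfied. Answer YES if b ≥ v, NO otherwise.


b = λv(v − 1)/(k(k − 1)) = 6·105·104/(40·39) = 65520/1560 = 42.
Compare with v = 105: b < v, so Fisher's inequality fails.

NO


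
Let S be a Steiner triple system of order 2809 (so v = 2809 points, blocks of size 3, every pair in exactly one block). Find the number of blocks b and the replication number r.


An STS(v) is a 2-(v, 3, 1) BIBD: block size k = 3, λ = 1.
Replication: r(k − 1) = λ(v − 1) ⇒ r·2 = 2809 − 1 = 2808 ⇒ r = 1404.
Block count: b = v(v − 1)/6 = 2809·2808/6 = 7887672/6 = 1314612.

r = 1404, b = 1314612.


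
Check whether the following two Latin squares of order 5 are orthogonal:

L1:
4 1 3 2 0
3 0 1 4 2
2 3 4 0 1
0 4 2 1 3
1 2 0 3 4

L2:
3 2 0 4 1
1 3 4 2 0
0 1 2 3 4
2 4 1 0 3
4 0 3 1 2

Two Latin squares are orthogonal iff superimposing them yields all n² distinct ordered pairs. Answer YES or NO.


Form the n² = 25 superimposed pairs (L1[i][j], L2[i][j]), row by row (rows and columns indexed from 0):
row 0: (4,3) (1,2) (3,0) (2,4) (0,1)
row 1: (3,1) (0,3) (1,4) (4,2) (2,0)
row 2: (2,0) (3,1) (4,2) (0,3) (1,4)
row 3: (0,2) (4,4) (2,1) (1,0) (3,3)
row 4: (1,4) (2,0) (0,3) (3,1) (4,2)
Orthogonality requires all 25 pairs distinct.
But the pair (2,0) repeats: cell (1,4) has L1 = 2, L2 = 0, and cell (2,0) has L1 = 2, L2 = 0.
A repeated pair means some other pair never occurs (only 15 distinct pairs out of 25), so the squares are not orthogonal.
Conclusion: NO.

NO


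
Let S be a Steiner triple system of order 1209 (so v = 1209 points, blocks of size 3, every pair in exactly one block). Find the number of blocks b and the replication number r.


An STS(v) is a 2-(v, 3, 1) BIBD: block size k = 3, λ = 1.
Replication: r(k − 1) = λ(v − 1) ⇒ r·2 = 1209 − 1 = 1208 ⇒ r = 604.
Block count: bk = vr ⇒ b·3 = 1209·604 = 730236 ⇒ b = 243412.
(Check via b = v(v − 1)/6 = 1209·1208/6 = 1460472/6 = 243412.)

r = 604, b = 243412.


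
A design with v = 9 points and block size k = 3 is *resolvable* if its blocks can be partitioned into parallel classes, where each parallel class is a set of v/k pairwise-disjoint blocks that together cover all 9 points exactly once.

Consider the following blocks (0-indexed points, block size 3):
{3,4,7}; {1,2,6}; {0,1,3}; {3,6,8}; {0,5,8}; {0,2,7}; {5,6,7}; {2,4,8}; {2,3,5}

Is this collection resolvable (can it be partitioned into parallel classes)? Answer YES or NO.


v = 9, block size k = 3, number of blocks = 9.
For resolvability, blocks must partition into parallel classes of size v/k = 3.
Total blocks must therefore be a multiple of 3: 9 = 3·3 + 0 ⇒ divisible ✓.
Consider block {3,6,8}. The only other block(s) in the collection disjoint from it are {0,2,7} — just 1 block(s). Any parallel class containing {3,6,8} would need 2 other blocks each disjoint from it, so no parallel class of size 3 can contain {3,6,8}.
Since every block must belong to some parallel class in a resolution, the collection cannot be partitioned into parallel classes.
Resolvable? NO.

NO


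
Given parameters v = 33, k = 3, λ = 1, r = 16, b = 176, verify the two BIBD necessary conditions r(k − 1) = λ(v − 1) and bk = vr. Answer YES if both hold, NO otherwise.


Condition (i): r(k − 1) = 16·2 = 32; λ(v − 1) = 1·32 = 32. Match? YES.
Condition (ii): bk = 176·3 = 528; vr = 33·16 = 528. Match? YES.
Both conditions hold? YES.

YES


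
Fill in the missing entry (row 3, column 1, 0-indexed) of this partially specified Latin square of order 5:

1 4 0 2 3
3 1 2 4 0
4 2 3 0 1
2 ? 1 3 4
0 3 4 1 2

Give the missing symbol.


Row 3 contains symbols [1, 2, 3, 4] — missing [0].
Column 1 contains symbols [1, 2, 3, 4] — missing [0].
The missing symbol must appear in both missing sets; intersection = [0].
Therefore the hidden value is 0.

Missing value = 0.


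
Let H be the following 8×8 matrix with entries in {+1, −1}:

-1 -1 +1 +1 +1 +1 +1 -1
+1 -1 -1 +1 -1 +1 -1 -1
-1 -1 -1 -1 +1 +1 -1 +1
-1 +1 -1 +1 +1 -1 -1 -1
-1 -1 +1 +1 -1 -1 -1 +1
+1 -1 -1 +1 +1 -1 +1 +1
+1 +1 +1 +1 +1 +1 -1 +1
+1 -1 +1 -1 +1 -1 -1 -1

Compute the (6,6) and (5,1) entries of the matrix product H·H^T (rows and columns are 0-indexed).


Row 1 of H: [1, -1, -1, 1, -1, 1, -1, -1].
Row 5 of H: [1, -1, -1, 1, 1, -1, 1, 1].
Row 6 of H: [1, 1, 1, 1, 1, 1, -1, 1].
(H·H^T)[6][6] = Σ_j H[6][j]·H[6][j] = (1)² + (1)² + (1)² + (1)² + (1)² + (1)² + (-1)² + (1)² = 1 + 1 + 1 + 1 + 1 + 1 + 1 + 1 = 8.
(H·H^T)[5][1] = Σ_j H[5][j]·H[1][j] = (1)·(1) + (-1)·(-1) + (-1)·(-1) + (1)·(1) + (1)·(-1) + (-1)·(1) + (1)·(-1) + (1)·(-1) = 1 + 1 + 1 + 1 + -1 + -1 + -1 + -1 = 0.
So rows 5 and 1 are orthogonal; the diagonal entry equals n = 8.

(6,6) entry = 8; (5,1) entry = 0.


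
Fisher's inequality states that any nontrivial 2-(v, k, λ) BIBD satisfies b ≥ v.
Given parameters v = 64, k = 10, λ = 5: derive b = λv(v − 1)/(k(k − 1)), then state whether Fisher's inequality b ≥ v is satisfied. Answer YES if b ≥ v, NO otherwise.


r = λ(v − 1)/(k − 1) = 5·63/9 = 35.
b = vr/k = 64·35/10 = 224.
Fisher's inequality: b ≥ v ⇔ 224 ≥ 64? YES.

YES


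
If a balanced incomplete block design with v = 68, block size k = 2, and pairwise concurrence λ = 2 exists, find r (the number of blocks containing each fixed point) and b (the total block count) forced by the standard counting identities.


Any 2-(v, k, λ) BIBD satisfies two necessary conditions:
  (i)  Each point sits in r blocks, and counting incidences through any fixed point gives r(k − 1) = λ(v − 1), so r = λ(v − 1)/(k − 1).
  (ii) Total incidences bk = vr, so b = vr/k.
Step 1: r = λ(v − 1)/(k − 1) = 2·(68 − 1)/(2 − 1) = 2·67/1 = 134/1 = 134.
Step 2: b = vr/k = 68·134/2 = 9112/2 = 4556.
Check integrality: r = 134 ∈ Z ✓, b = 4556 ∈ Z ✓.
(These identities are necessary conditions: they determine r and b for any design with these parameters, but do not by themselves prove that one exists.)

r = 134, b = 4556.


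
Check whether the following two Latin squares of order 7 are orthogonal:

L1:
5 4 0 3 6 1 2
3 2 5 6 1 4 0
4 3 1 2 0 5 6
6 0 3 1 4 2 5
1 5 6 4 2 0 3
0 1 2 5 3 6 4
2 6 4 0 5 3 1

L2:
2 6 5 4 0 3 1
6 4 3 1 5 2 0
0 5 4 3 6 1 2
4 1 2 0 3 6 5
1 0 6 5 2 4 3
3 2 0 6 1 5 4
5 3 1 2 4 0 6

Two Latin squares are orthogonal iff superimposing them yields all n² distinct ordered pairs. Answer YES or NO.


Form the n² = 49 superimposed pairs (L1[i][j], L2[i][j]), row by row (rows and columns indexed from 0):
row 0: (5,2) (4,6) (0,5) (3,4) (6,0) (1,3) (2,1)
row 1: (3,6) (2,4) (5,3) (6,1) (1,5) (4,2) (0,0)
row 2: (4,0) (3,5) (1,4) (2,3) (0,6) (5,1) (6,2)
row 3: (6,4) (0,1) (3,2) (1,0) (4,3) (2,6) (5,5)
row 4: (1,1) (5,0) (6,6) (4,5) (2,2) (0,4) (3,3)
row 5: (0,3) (1,2) (2,0) (5,6) (3,1) (6,5) (4,4)
row 6: (2,5) (6,3) (4,1) (0,2) (5,4) (3,0) (1,6)
Orthogonality requires all 49 pairs distinct.
Check by first coordinate: for each symbol s of L1, list the L2 entries in the n cells where L1 = s; they must all differ.
  L1 = 0: L2 entries (in reading order) 5, 0, 6, 1, 4, 3, 2 — all 7 distinct ✓
  L1 = 1: L2 entries (in reading order) 3, 5, 4, 0, 1, 2, 6 — all 7 distinct ✓
  L1 = 2: L2 entries (in reading order) 1, 4, 3, 6, 2, 0, 5 — all 7 distinct ✓
  L1 = 3: L2 entries (in reading order) 4, 6, 5, 2, 3, 1, 0 — all 7 distinct ✓
  L1 = 4: L2 entries (in reading order) 6, 2, 0, 3, 5, 4, 1 — all 7 distinct ✓
  L1 = 5: L2 entries (in reading order) 2, 3, 1, 5, 0, 6, 4 — all 7 distinct ✓
  L1 = 6: L2 entries (in reading order) 0, 1, 2, 4, 6, 5, 3 — all 7 distinct ✓
Every symbol of L1 meets every symbol of L2 exactly once, so all 49 pairs are distinct (49 of 49).
Conclusion: YES.

YES


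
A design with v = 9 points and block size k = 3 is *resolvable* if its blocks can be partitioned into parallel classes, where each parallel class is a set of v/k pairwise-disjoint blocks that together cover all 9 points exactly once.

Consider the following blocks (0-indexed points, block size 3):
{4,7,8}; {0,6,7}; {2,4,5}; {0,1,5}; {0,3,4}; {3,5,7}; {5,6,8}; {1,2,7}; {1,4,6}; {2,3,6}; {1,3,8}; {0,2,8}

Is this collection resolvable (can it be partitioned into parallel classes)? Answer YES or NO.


v = 9, block size k = 3, number of blocks = 12.
For resolvability, blocks must partition into parallel classes of size v/k = 3.
Total blocks must therefore be a multiple of 3: 12 = 3·4 + 0 ⇒ divisible ✓.
Greedy packing gives 4 candidate class(es). Each should be a full parallel class (size 3, covers all 9 points).
  Class 1 (3 blocks): {4,7,8}; {0,1,5}; {2,3,6}. Points covered: [0, 1, 2, 3, 4, 5, 6, 7, 8].
  Class 2 (3 blocks): {0,6,7}; {2,4,5}; {1,3,8}. Points covered: [0, 1, 2, 3, 4, 5, 6, 7, 8].
  Class 3 (3 blocks): {0,3,4}; {5,6,8}; {1,2,7}. Points covered: [0, 1, 2, 3, 4, 5, 6, 7, 8].
  Class 4 (3 blocks): {3,5,7}; {1,4,6}; {0,2,8}. Points covered: [0, 1, 2, 3, 4, 5, 6, 7, 8].
All classes full (size 3)? YES. All classes cover every point? YES.
Resolvable? YES.

YES


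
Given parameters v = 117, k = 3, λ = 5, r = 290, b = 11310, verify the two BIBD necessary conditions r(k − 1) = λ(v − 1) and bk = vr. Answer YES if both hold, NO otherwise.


Condition (i): r(k − 1) = 290·2 = 580; λ(v − 1) = 5·116 = 580. Match? YES.
Condition (ii): bk = 11310·3 = 33930; vr = 117·290 = 33930. Match? YES.
Both conditions hold? YES.

YES


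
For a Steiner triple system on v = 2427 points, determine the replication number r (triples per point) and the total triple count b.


An STS(v) is a 2-(v, 3, 1) BIBD: block size k = 3, λ = 1.
Replication: r(k − 1) = λ(v − 1) ⇒ r·2 = 2427 − 1 = 2426 ⇒ r = 1213.
Block count: bk = vr ⇒ b·3 = 2427·1213 = 2943951 ⇒ b = 981317.

r = 1213, b = 981317.


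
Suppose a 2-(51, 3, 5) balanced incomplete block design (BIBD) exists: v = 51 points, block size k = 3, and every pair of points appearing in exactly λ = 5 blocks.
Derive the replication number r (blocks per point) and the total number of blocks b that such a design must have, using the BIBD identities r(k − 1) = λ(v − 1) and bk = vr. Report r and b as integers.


Any 2-(v, k, λ) BIBD satisfies two necessary conditions:
  (i)  Each point sits in r blocks, and counting incidences through any fixed point gives r(k − 1) = λ(v − 1), so r = λ(v − 1)/(k − 1).
  (ii) Total incidences bk = vr, so b = vr/k.
Step 1: r = λ(v − 1)/(k − 1) = 5·(51 − 1)/(3 − 1) = 5·50/2 = 250/2 = 125.
Step 2: b = vr/k = 51·125/3 = 6375/3 = 2125.
Check integrality: r = 125 ∈ Z ✓, b = 2125 ∈ Z ✓.
(These identities are necessary conditions: they determine r and b for any design with these parameters, but do not by themselves prove that one exists.)

r = 125, b = 2125.


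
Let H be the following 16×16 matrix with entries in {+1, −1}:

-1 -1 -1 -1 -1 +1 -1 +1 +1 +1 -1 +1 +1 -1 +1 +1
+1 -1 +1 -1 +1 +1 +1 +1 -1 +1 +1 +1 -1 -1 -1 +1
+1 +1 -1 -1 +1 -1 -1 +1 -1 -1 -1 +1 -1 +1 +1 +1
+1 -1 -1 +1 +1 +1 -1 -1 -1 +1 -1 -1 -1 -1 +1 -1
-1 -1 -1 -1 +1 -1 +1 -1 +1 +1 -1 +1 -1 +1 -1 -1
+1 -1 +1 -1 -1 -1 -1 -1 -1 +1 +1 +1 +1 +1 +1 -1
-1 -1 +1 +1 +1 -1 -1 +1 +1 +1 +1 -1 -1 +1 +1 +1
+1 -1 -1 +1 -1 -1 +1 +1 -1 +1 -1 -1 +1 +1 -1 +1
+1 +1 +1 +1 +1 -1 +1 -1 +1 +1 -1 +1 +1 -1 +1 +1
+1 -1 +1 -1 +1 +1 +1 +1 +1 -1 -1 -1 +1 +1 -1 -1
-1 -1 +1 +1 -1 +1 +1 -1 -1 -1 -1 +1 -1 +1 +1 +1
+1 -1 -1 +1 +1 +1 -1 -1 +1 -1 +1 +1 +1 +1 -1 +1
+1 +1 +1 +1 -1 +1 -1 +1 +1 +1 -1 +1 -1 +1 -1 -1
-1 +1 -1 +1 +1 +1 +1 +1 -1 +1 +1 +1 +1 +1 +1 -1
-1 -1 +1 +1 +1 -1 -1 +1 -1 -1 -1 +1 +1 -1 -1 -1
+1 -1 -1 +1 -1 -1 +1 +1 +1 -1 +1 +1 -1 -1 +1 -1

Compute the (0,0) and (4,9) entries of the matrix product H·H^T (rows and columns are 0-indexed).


Row 0 of H: [-1, -1, -1, -1, -1, 1, -1, 1, 1, 1, -1, 1, 1, -1, 1, 1].
Row 4 of H: [-1, -1, -1, -1, 1, -1, 1, -1, 1, 1, -1, 1, -1, 1, -1, -1].
Row 9 of H: [1, -1, 1, -1, 1, 1, 1, 1, 1, -1, -1, -1, 1, 1, -1, -1].
(H·H^T)[0][0] = Σ_j H[0][j]·H[0][j] = (-1)² + (-1)² + (-1)² + (-1)² + (-1)² + (1)² + (-1)² + (1)² + (1)² + (1)² + (-1)² + (1)² + (1)² + (-1)² + (1)² + (1)² = 1 + 1 + 1 + 1 + 1 + 1 + 1 + 1 + 1 + 1 + 1 + 1 + 1 + 1 + 1 + 1 = 16.
(H·H^T)[4][9] = Σ_j H[4][j]·H[9][j] = (-1)·(1) + (-1)·(-1) + (-1)·(1) + (-1)·(-1) + (1)·(1) + (-1)·(1) + (1)·(1) + (-1)·(1) + (1)·(1) + (1)·(-1) + (-1)·(-1) + (1)·(-1) + (-1)·(1) + (1)·(1) + (-1)·(-1) + (-1)·(-1) = -1 + 1 + -1 + 1 + 1 + -1 + 1 + -1 + 1 + -1 + 1 + -1 + -1 + 1 + 1 + 1 = 2.
Rows 4 and 9 are not orthogonal (dot product = 2 ≠ 0), so H is not a Hadamard matrix.

(0,0) entry = 16; (4,9) entry = 2.


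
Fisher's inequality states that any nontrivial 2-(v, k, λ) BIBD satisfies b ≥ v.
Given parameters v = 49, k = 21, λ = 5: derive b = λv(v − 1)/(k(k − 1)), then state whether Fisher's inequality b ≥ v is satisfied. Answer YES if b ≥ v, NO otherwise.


b = λv(v − 1)/(k(k − 1)) = 5·49·48/(21·20) = 11760/420 = 28.
Compare with v = 49: b < v, so Fisher's inequality fails.

NO


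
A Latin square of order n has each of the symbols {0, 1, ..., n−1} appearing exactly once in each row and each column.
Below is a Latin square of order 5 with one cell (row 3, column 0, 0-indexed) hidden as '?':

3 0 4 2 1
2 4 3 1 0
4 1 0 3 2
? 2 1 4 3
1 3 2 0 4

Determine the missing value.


Row 3 contains symbols [1, 2, 3, 4] — missing [0].
Column 0 contains symbols [1, 2, 3, 4] — missing [0].
The missing symbol must appear in both missing sets; intersection = [0].
Therefore the hidden value is 0.

Missing value = 0.


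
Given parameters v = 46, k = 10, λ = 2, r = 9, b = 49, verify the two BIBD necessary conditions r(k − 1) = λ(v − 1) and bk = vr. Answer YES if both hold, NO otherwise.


Condition (i): r(k − 1) = 9·9 = 81; λ(v − 1) = 2·45 = 90. Match? NO.
Condition (ii): bk = 49·10 = 490; vr = 46·9 = 414. Match? NO.
Both conditions hold? NO.

NO


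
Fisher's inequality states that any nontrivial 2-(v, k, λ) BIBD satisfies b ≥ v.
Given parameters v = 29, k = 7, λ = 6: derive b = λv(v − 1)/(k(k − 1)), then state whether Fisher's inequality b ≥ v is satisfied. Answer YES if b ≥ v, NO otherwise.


r = λ(v − 1)/(k − 1) = 6·28/6 = 28.
b = vr/k = 29·28/7 = 116.
Fisher's inequality: b ≥ v ⇔ 116 ≥ 29? YES.

YES


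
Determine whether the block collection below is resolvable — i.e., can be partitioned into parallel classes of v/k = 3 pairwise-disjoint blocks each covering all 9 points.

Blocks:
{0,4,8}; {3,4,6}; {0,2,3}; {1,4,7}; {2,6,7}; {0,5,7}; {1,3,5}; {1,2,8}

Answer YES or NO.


v = 9, block size k = 3, number of blocks = 8.
For resolvability, blocks must partition into parallel classes of size v/k = 3.
Total blocks must therefore be a multiple of 3: 8 = 3·2 + 2 ⇒ not divisible ✗.
Resolvable? NO.

NO


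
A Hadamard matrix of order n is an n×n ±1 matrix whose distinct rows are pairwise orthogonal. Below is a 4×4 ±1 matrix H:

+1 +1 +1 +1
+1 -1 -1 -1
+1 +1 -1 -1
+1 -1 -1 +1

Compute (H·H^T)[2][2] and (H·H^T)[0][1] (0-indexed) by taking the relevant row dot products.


Row 0 of H: [1, 1, 1, 1].
Row 1 of H: [1, -1, -1, -1].
Row 2 of H: [1, 1, -1, -1].
(H·H^T)[2][2] = Σ_j H[2][j]·H[2][j] = (1)² + (1)² + (-1)² + (-1)² = 1 + 1 + 1 + 1 = 4.
(H·H^T)[0][1] = Σ_j H[0][j]·H[1][j] = (1)·(1) + (1)·(-1) + (1)·(-1) + (1)·(-1) = 1 + -1 + -1 + -1 = -2.
Rows 0 and 1 are not orthogonal (dot product = -2 ≠ 0), so H is not a Hadamard matrix.

(2,2) entry = 4; (0,1) entry = -2.


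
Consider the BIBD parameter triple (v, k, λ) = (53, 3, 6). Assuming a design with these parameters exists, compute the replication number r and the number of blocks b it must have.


Any 2-(v, k, λ) BIBD satisfies two necessary conditions:
  (i)  Each point sits in r blocks, and counting incidences through any fixed point gives r(k − 1) = λ(v − 1), so r = λ(v − 1)/(k − 1).
  (ii) Total incidences bk = vr, so b = vr/k.
Step 1: r = λ(v − 1)/(k − 1) = 6·(53 − 1)/(3 − 1) = 6·52/2 = 312/2 = 156.
Step 2: b = vr/k = 53·156/3 = 8268/3 = 2756.
Check integrality: r = 156 ∈ Z ✓, b = 2756 ∈ Z ✓.
(These identities are necessary conditions: they determine r and b for any design with these parameters, but do not by themselves prove that one exists.)

r = 156, b = 2756.


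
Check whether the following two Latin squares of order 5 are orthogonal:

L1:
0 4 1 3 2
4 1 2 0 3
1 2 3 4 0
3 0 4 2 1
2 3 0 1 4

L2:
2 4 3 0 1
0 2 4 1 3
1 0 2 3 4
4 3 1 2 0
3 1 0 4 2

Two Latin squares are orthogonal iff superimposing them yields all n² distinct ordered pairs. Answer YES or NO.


Form the n² = 25 superimposed pairs (L1[i][j], L2[i][j]), row by row (rows and columns indexed from 0):
row 0: (0,2) (4,4) (1,3) (3,0) (2,1)
row 1: (4,0) (1,2) (2,4) (0,1) (3,3)
row 2: (1,1) (2,0) (3,2) (4,3) (0,4)
row 3: (3,4) (0,3) (4,1) (2,2) (1,0)
row 4: (2,3) (3,1) (0,0) (1,4) (4,2)
Orthogonality requires all 25 pairs distinct.
Check by first coordinate: for each symbol s of L1, list the L2 entries in the n cells where L1 = s; they must all differ.
  L1 = 0: L2 entries (in reading order) 2, 1, 4, 3, 0 — all 5 distinct ✓
  L1 = 1: L2 entries (in reading order) 3, 2, 1, 0, 4 — all 5 distinct ✓
  L1 = 2: L2 entries (in reading order) 1, 4, 0, 2, 3 — all 5 distinct ✓
  L1 = 3: L2 entries (in reading order) 0, 3, 2, 4, 1 — all 5 distinct ✓
  L1 = 4: L2 entries (in reading order) 4, 0, 3, 1, 2 — all 5 distinct ✓
Every symbol of L1 meets every symbol of L2 exactly once, so all 25 pairs are distinct (25 of 25).
Conclusion: YES.

YES


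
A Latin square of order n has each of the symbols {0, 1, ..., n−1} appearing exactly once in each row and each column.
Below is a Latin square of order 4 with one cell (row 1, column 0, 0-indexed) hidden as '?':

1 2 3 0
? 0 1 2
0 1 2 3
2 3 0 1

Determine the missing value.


Row 1 contains symbols [0, 1, 2] — missing [3].
Column 0 contains symbols [0, 1, 2] — missing [3].
The missing symbol must appear in both missing sets; intersection = [3].
Therefore the hidden value is 3.

Missing value = 3.


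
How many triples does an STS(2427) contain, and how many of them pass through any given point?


An STS(v) is a 2-(v, 3, 1) BIBD: block size k = 3, λ = 1.
Replication: r(k − 1) = λ(v − 1) ⇒ r·2 = 2427 − 1 = 2426 ⇒ r = 1213.
Block count: bk = vr ⇒ b·3 = 2427·1213 = 2943951 ⇒ b = 981317.
(Check via b = v(v − 1)/6 = 2427·2426/6 = 5887902/6 = 981317.)

r = 1213, b = 981317.


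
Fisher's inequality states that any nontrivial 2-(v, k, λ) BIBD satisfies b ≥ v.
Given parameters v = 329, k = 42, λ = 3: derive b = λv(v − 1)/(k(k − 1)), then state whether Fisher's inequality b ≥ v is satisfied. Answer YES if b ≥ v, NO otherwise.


b = λv(v − 1)/(k(k − 1)) = 3·329·328/(42·41) = 323736/1722 = 188.
Compare with v = 329: b < v, so Fisher's inequality fails.

NO


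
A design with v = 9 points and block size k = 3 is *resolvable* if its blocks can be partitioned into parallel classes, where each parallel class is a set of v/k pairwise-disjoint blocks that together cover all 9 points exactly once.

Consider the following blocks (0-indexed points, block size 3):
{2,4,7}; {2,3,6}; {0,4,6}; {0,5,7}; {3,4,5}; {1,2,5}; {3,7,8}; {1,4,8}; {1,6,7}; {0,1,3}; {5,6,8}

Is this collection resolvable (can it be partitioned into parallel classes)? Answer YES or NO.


v = 9, block size k = 3, number of blocks = 11.
For resolvability, blocks must partition into parallel classes of size v/k = 3.
Total blocks must therefore be a multiple of 3: 11 = 3·3 + 2 ⇒ not divisible ✗.
Resolvable? NO.

NO


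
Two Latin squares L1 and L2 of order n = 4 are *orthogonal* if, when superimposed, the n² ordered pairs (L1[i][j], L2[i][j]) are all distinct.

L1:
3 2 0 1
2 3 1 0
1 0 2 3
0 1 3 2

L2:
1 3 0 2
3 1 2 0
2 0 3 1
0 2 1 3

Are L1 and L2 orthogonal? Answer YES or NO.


Form the n² = 16 superimposed pairs (L1[i][j], L2[i][j]), row by row (rows and columns indexed from 0):
row 0: (3,1) (2,3) (0,0) (1,2)
row 1: (2,3) (3,1) (1,2) (0,0)
row 2: (1,2) (0,0) (2,3) (3,1)
row 3: (0,0) (1,2) (3,1) (2,3)
Orthogonality requires all 16 pairs distinct.
But the pair (2,3) repeats: cell (0,1) has L1 = 2, L2 = 3, and cell (1,0) has L1 = 2, L2 = 3.
A repeated pair means some other pair never occurs (only 4 distinct pairs out of 16), so the squares are not orthogonal.
Conclusion: NO.

NO


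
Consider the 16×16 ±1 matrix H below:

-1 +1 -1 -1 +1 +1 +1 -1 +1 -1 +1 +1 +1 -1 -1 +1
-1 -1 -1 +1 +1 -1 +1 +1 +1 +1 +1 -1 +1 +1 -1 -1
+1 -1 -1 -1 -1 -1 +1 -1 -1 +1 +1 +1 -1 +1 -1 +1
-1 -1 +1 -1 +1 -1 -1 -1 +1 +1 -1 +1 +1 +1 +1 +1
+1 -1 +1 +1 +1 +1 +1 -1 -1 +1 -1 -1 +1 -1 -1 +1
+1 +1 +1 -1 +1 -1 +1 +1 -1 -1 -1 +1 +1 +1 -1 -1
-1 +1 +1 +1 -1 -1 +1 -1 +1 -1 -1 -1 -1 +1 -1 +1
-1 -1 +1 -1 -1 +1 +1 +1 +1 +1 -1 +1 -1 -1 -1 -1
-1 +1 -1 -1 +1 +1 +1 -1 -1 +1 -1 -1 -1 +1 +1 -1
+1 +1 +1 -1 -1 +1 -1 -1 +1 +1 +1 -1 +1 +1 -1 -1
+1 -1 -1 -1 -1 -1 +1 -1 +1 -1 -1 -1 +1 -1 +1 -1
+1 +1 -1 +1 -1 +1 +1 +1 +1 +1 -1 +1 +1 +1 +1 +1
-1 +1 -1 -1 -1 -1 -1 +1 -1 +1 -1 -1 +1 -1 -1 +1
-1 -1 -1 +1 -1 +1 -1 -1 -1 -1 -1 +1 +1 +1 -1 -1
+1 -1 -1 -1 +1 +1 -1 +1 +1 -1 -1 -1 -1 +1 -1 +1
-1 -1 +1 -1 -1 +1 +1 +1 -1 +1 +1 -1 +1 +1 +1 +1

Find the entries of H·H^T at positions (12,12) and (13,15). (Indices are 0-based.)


Row 12 of H: [-1, 1, -1, -1, -1, -1, -1, 1, -1, 1, -1, -1, 1, -1, -1, 1].
Row 13 of H: [-1, -1, -1, 1, -1, 1, -1, -1, -1, -1, -1, 1, 1, 1, -1, -1].
Row 15 of H: [-1, -1, 1, -1, -1, 1, 1, 1, -1, 1, 1, -1, 1, 1, 1, 1].
(H·H^T)[12][12] = Σ_j H[12][j]·H[12][j] = (-1)² + (1)² + (-1)² + (-1)² + (-1)² + (-1)² + (-1)² + (1)² + (-1)² + (1)² + (-1)² + (-1)² + (1)² + (-1)² + (-1)² + (1)² = 1 + 1 + 1 + 1 + 1 + 1 + 1 + 1 + 1 + 1 + 1 + 1 + 1 + 1 + 1 + 1 = 16.
(H·H^T)[13][15] = Σ_j H[13][j]·H[15][j] = (-1)·(-1) + (-1)·(-1) + (-1)·(1) + (1)·(-1) + (-1)·(-1) + (1)·(1) + (-1)·(1) + (-1)·(1) + (-1)·(-1) + (-1)·(1) + (-1)·(1) + (1)·(-1) + (1)·(1) + (1)·(1) + (-1)·(1) + (-1)·(1) = 1 + 1 + -1 + -1 + 1 + 1 + -1 + -1 + 1 + -1 + -1 + -1 + 1 + 1 + -1 + -1 = -2.
Rows 13 and 15 are not orthogonal (dot product = -2 ≠ 0), so H is not a Hadamard matrix.

(12,12) entry = 16; (13,15) entry = -2.


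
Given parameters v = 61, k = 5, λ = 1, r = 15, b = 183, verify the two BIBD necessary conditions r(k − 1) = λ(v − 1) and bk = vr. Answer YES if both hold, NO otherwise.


Condition (i): r(k − 1) = 15·4 = 60; λ(v − 1) = 1·60 = 60. Match? YES.
Condition (ii): bk = 183·5 = 915; vr = 61·15 = 915. Match? YES.
Both conditions hold? YES.

YES


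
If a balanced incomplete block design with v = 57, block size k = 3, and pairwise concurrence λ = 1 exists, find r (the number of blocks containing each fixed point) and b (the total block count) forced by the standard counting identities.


Any 2-(v, k, λ) BIBD satisfies two necessary conditions:
  (i)  Each point sits in r blocks, and counting incidences through any fixed point gives r(k − 1) = λ(v − 1), so r = λ(v − 1)/(k − 1).
  (ii) Total incidences bk = vr, so b = vr/k.
Step 1: r = λ(v − 1)/(k − 1) = 1·(57 − 1)/(3 − 1) = 1·56/2 = 56/2 = 28.
Step 2: b = vr/k = 57·28/3 = 1596/3 = 532.
Check integrality: r = 28 ∈ Z ✓, b = 532 ∈ Z ✓.
(These identities are necessary conditions: they determine r and b for any design with these parameters, but do not by themselves prove that one exists.)

r = 28, b = 532.


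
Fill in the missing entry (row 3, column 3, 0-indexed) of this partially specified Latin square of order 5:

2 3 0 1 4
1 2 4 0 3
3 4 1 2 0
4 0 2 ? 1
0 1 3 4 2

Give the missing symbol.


Row 3 contains symbols [0, 1, 2, 4] — missing [3].
Column 3 contains symbols [0, 1, 2, 4] — missing [3].
The missing symbol must appear in both missing sets; intersection = [3].
Therefore the hidden value is 3.

Missing value = 3.


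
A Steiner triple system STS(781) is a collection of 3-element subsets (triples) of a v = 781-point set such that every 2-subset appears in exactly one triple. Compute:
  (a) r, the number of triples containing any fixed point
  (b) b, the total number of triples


An STS(v) is a 2-(v, 3, 1) BIBD: block size k = 3, λ = 1.
Replication: r(k − 1) = λ(v − 1) ⇒ r·2 = 781 − 1 = 780 ⇒ r = 390.
Block count: bk = vr ⇒ b·3 = 781·390 = 304590 ⇒ b = 101530.

r = 390, b = 101530.


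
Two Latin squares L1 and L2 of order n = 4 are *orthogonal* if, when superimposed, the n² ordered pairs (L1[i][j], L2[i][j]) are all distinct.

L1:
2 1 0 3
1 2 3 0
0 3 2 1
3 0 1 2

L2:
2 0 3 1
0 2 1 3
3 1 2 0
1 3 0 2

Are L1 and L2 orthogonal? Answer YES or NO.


Form the n² = 16 superimposed pairs (L1[i][j], L2[i][j]), row by row (rows and columns indexed from 0):
row 0: (2,2) (1,0) (0,3) (3,1)
row 1: (1,0) (2,2) (3,1) (0,3)
row 2: (0,3) (3,1) (2,2) (1,0)
row 3: (3,1) (0,3) (1,0) (2,2)
Orthogonality requires all 16 pairs distinct.
But the pair (1,0) repeats: cell (0,1) has L1 = 1, L2 = 0, and cell (1,0) has L1 = 1, L2 = 0.
A repeated pair means some other pair never occurs (only 4 distinct pairs out of 16), so the squares are not orthogonal.
Conclusion: NO.

NO


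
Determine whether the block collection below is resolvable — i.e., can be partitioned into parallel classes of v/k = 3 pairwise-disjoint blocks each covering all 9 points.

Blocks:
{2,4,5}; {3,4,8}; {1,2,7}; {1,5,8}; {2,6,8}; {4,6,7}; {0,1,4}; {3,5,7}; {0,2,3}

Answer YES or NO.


v = 9, block size k = 3, number of blocks = 9.
For resolvability, blocks must partition into parallel classes of size v/k = 3.
Total blocks must therefore be a multiple of 3: 9 = 3·3 + 0 ⇒ divisible ✓.
Consider block {2,4,5}. It intersects every other block in the collection, so no parallel class of size 3 can contain it.
Since every block must belong to some parallel class in a resolution, the collection cannot be partitioned into parallel classes.
Resolvable? NO.

NO


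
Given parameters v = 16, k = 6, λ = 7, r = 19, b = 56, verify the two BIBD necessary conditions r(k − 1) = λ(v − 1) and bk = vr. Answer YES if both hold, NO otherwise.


Condition (i): r(k − 1) = 19·5 = 95; λ(v − 1) = 7·15 = 105. Match? NO.
Condition (ii): bk = 56·6 = 336; vr = 16·19 = 304. Match? NO.
Both conditions hold? NO.

NO


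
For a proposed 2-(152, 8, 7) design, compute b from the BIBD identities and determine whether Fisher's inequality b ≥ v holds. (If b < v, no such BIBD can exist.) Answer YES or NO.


b = λv(v − 1)/(k(k − 1)) = 7·152·151/(8·7) = 160664/56 = 2869.
Compare with v = 152: b ≥ v, so Fisher's inequality holds.

YES


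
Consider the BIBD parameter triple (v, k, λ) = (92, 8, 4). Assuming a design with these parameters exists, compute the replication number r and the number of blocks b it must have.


Any 2-(v, k, λ) BIBD satisfies two necessary conditions:
  (i)  Each point sits in r blocks, and counting incidences through any fixed point gives r(k − 1) = λ(v − 1), so r = λ(v − 1)/(k − 1).
  (ii) Total incidences bk = vr, so b = vr/k.
Step 1: r = λ(v − 1)/(k − 1) = 4·(92 − 1)/(8 − 1) = 4·91/7 = 364/7 = 52.
Step 2: b = vr/k = 92·52/8 = 4784/8 = 598.
Check integrality: r = 52 ∈ Z ✓, b = 598 ∈ Z ✓.
(These identities are necessary conditions: they determine r and b for any design with these parameters, but do not by themselves prove that one exists.)

r = 52, b = 598.


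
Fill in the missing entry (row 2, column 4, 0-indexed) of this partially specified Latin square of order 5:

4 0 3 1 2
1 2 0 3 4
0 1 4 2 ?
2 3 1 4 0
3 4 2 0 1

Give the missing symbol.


Row 2 contains symbols [0, 1, 2, 4] — missing [3].
Column 4 contains symbols [0, 1, 2, 4] — missing [3].
The missing symbol must appear in both missing sets; intersection = [3].
Therefore the hidden value is 3.

Missing value = 3.


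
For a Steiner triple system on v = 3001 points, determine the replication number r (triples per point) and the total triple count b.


An STS(v) is a 2-(v, 3, 1) BIBD: block size k = 3, λ = 1.
Replication: r(k − 1) = λ(v − 1) ⇒ r·2 = 3001 − 1 = 3000 ⇒ r = 1500.
Block count: b = v(v − 1)/6 = 3001·3000/6 = 9003000/6 = 1500500.

r = 1500, b = 1500500.


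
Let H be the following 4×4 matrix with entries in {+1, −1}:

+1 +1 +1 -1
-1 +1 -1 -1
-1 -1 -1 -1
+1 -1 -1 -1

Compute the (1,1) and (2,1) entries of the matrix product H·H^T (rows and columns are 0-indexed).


Row 1 of H: [-1, 1, -1, -1].
Row 2 of H: [-1, -1, -1, -1].
(H·H^T)[1][1] = Σ_j H[1][j]·H[1][j] = (-1)² + (1)² + (-1)² + (-1)² = 1 + 1 + 1 + 1 = 4.
(H·H^T)[2][1] = Σ_j H[2][j]·H[1][j] = (-1)·(-1) + (-1)·(1) + (-1)·(-1) + (-1)·(-1) = 1 + -1 + 1 + 1 = 2.
Rows 2 and 1 are not orthogonal (dot product = 2 ≠ 0), so H is not a Hadamard matrix.

(1,1) entry = 4; (2,1) entry = 2.


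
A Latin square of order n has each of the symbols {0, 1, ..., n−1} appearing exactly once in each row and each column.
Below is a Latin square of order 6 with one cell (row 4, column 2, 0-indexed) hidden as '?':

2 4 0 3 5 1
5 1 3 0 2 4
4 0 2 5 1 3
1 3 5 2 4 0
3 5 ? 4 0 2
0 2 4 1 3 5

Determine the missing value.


Row 4 contains symbols [0, 2, 3, 4, 5] — missing [1].
Column 2 contains symbols [0, 2, 3, 4, 5] — missing [1].
The missing symbol must appear in both missing sets; intersection = [1].
Therefore the hidden value is 1.

Missing value = 1.


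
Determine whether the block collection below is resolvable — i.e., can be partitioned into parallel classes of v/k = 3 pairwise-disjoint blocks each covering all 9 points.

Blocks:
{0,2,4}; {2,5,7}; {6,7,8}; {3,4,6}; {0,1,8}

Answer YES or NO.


v = 9, block size k = 3, number of blocks = 5.
For resolvability, blocks must partition into parallel classes of size v/k = 3.
Total blocks must therefore be a multiple of 3: 5 = 3·1 + 2 ⇒ not divisible ✗.
Resolvable? NO.

NO


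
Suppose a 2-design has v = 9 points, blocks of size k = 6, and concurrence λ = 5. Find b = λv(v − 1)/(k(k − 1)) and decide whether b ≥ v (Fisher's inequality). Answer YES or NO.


b = λv(v − 1)/(k(k − 1)) = 5·9·8/(6·5) = 360/30 = 12.
Compare with v = 9: b ≥ v, so Fisher's inequality holds.

YES


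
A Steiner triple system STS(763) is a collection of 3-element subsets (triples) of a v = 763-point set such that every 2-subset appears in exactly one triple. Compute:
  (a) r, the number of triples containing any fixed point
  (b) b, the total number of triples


An STS(v) is a 2-(v, 3, 1) BIBD: block size k = 3, λ = 1.
Replication: r(k − 1) = λ(v − 1) ⇒ r·2 = 763 − 1 = 762 ⇒ r = 381.
Block count: b = v(v − 1)/6 = 763·762/6 = 581406/6 = 96901.
(Check via bk = vr: 96901·3 = 290703 = 763·381 = 290703 ✓.)

r = 381, b = 96901.


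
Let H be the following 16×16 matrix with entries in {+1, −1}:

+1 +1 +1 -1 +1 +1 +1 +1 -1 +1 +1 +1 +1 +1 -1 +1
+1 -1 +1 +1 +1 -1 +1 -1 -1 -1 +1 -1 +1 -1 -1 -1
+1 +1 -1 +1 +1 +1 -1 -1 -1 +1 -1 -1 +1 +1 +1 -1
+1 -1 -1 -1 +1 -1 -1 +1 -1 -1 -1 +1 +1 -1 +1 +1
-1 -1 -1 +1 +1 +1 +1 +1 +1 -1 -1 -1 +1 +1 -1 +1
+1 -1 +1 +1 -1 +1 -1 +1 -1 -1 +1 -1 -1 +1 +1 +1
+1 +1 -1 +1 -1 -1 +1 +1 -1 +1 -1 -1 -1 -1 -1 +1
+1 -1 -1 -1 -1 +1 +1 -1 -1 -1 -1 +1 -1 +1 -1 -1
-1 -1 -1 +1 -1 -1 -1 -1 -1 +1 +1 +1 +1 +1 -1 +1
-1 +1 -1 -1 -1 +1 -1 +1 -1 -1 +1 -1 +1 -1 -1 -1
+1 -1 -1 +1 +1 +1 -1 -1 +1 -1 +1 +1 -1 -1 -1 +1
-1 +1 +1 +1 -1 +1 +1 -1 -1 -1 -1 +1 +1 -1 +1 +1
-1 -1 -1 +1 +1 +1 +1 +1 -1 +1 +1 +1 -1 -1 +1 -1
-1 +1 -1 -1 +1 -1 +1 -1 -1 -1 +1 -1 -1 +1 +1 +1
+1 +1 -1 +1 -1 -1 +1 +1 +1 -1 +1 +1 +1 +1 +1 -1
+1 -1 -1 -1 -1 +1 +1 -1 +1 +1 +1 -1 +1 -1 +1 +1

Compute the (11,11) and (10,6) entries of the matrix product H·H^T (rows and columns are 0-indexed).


Row 6 of H: [1, 1, -1, 1, -1, -1, 1, 1, -1, 1, -1, -1, -1, -1, -1, 1].
Row 10 of H: [1, -1, -1, 1, 1, 1, -1, -1, 1, -1, 1, 1, -1, -1, -1, 1].
Row 11 of H: [-1, 1, 1, 1, -1, 1, 1, -1, -1, -1, -1, 1, 1, -1, 1, 1].
(H·H^T)[11][11] = Σ_j H[11][j]·H[11][j] = (-1)² + (1)² + (1)² + (1)² + (-1)² + (1)² + (1)² + (-1)² + (-1)² + (-1)² + (-1)² + (1)² + (1)² + (-1)² + (1)² + (1)² = 1 + 1 + 1 + 1 + 1 + 1 + 1 + 1 + 1 + 1 + 1 + 1 + 1 + 1 + 1 + 1 = 16.
(H·H^T)[10][6] = Σ_j H[10][j]·H[6][j] = (1)·(1) + (-1)·(1) + (-1)·(-1) + (1)·(1) + (1)·(-1) + (1)·(-1) + (-1)·(1) + (-1)·(1) + (1)·(-1) + (-1)·(1) + (1)·(-1) + (1)·(-1) + (-1)·(-1) + (-1)·(-1) + (-1)·(-1) + (1)·(1) = 1 + -1 + 1 + 1 + -1 + -1 + -1 + -1 + -1 + -1 + -1 + -1 + 1 + 1 + 1 + 1 = -2.
Rows 10 and 6 are not orthogonal (dot product = -2 ≠ 0), so H is not a Hadamard matrix.

(11,11) entry = 16; (10,6) entry = -2.


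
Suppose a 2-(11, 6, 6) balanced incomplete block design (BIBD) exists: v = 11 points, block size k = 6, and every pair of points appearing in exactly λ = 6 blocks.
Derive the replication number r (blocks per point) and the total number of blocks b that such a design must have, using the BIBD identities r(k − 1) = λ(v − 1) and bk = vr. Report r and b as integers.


Any 2-(v, k, λ) BIBD satisfies two necessary conditions:
  (i)  Each point sits in r blocks, and counting incidences through any fixed point gives r(k − 1) = λ(v − 1), so r = λ(v − 1)/(k − 1).
  (ii) Total incidences bk = vr, so b = vr/k.
Step 1: r = λ(v − 1)/(k − 1) = 6·(11 − 1)/(6 − 1) = 6·10/5 = 60/5 = 12.
Step 2: b = vr/k = 11·12/6 = 132/6 = 22.
Check integrality: r = 12 ∈ Z ✓, b = 22 ∈ Z ✓.
(These identities are necessary conditions: they determine r and b for any design with these parameters, but do not by themselves prove that one exists.)

r = 12, b = 22.
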